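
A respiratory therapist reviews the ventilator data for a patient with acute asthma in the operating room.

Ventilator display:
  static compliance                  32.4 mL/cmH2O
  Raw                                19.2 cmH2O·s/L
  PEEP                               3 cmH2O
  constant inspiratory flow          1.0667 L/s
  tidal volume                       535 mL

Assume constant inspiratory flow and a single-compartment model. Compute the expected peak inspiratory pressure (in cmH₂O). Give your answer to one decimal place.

Equation of motion (constant flow): PIP = Vt/C + R·V̇ + PEEP.
PIP = 535/32.4 + 19.2×1.0667 + 3 = 16.512 + 20.481 + 3 = 39.993 cmH2O.

40.0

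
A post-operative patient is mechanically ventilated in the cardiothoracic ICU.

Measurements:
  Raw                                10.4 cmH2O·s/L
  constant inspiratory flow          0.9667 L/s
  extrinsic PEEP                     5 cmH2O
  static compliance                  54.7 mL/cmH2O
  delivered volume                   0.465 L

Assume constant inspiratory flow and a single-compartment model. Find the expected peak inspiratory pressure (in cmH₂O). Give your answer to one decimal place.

23.6

Equation of motion (constant flow): PIP = Vt/C + R·V̇ + PEEP.
PIP = 465/54.7 + 10.4×0.9667 + 5 = 8.501 + 10.054 + 5 = 23.555 cmH2O.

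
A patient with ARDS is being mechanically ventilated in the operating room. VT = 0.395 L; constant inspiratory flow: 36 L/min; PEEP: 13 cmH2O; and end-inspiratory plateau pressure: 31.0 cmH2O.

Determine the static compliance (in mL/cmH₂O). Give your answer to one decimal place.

Cstat = Vt / (Pplat − PEEP) = 395 / (31.0 − 13) = 395 / 18.0 = 21.944 mL/cmH2O.

21.9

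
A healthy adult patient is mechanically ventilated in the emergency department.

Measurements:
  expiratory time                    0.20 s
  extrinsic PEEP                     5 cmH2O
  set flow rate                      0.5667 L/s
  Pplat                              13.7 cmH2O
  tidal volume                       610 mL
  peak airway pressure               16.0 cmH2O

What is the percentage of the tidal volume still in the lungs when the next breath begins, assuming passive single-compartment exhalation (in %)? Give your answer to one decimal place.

R = (PIP − Pplat)/V̇ = (16.0 − 13.7) / 0.5667 = 2.3/0.5667 = 4.059 cmH2O·s/L.
C = Vt/(Pplat − PEEP) = 610.0 / (13.7 − 5) = 610.0/8.7 = 70.115 mL/cmH2O.
τ = R × C = 4.059 × 0.07012 L/cmH2O = 0.2846 s.
Fraction remaining at end-expiration = e^(−Te/τ) = e^(−0.20/0.2846) = 0.4952 → 49.52%.

49.5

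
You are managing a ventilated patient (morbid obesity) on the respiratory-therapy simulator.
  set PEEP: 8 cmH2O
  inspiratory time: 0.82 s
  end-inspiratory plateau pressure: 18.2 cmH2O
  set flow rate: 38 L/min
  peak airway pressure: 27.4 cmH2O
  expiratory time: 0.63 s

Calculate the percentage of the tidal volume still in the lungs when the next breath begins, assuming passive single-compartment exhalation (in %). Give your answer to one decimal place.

42.7

Flow: 38 L/min ÷ 60 = 0.6333 L/s.
Vt = flow × Ti = 0.6333 L/s × 0.82 s × 1000 mL/L = 519.31 mL.
R = (PIP − Pplat)/V̇ = (27.4 − 18.2) / 0.6333 = 9.2/0.6333 = 14.527 cmH2O·s/L.
C = Vt/(Pplat − PEEP) = 519.31 / (18.2 − 8) = 519.31/10.2 = 50.913 mL/cmH2O.
τ = R × C = 14.527 × 0.05091 L/cmH2O = 0.7396 s.
Fraction remaining at end-expiration = e^(−Te/τ) = e^(−0.63/0.7396) = 0.4266 → 42.66%.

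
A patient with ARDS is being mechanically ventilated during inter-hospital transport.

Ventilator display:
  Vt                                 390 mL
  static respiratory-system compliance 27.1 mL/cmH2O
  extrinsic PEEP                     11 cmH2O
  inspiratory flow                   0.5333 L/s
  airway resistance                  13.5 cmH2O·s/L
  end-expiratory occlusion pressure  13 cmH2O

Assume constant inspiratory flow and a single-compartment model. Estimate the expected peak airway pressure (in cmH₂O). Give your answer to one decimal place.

34.6

Total PEEP = 13 cmH2O (set 11 + intrinsic 2); this is the baseline alveolar pressure.
Equation of motion (constant flow): PIP = Vt/C + R·V̇ + PEEP.
PIP = 390/27.1 + 13.5×0.5333 + 13 = 14.391 + 7.2 + 13 = 34.591 cmH2O.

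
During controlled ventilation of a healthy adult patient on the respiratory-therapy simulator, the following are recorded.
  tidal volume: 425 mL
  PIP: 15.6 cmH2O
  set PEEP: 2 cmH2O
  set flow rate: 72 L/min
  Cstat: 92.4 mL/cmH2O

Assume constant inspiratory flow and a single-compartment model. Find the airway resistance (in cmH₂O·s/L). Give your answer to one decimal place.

Flow: 72 L/min ÷ 60 = 1.2 L/s.
Equation of motion (constant flow): PIP = Vt/C + R·V̇ + PEEP.
R·V̇ = PIP − Vt/C − PEEP = 15.6 − 425/92.4 − 2 = 15.6 − 4.6 − 2 = 9.0 cmH2O.
R = 9.0 / 1.2 = 7.5 cmH2O·s/L.

7.5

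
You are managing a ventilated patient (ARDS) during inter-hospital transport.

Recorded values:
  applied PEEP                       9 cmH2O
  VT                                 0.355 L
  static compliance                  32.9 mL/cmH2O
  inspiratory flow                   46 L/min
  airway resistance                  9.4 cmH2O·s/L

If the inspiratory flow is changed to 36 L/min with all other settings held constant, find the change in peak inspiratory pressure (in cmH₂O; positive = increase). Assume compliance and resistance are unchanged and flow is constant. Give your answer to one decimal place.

Flow: 46 L/min ÷ 60 = 0.7667 L/s.
New flow: 36 L/min ÷ 60 = 0.6 L/s.
PIP = Vt/C + R·V̇ + PEEP (constant-flow equation of motion).
Only the resistive term changes: ΔPIP = R × ΔV̇ = 9.4 × (0.6 − 0.7667) = 9.4 × -0.1667 = -1.567 cmH2O.

-1.6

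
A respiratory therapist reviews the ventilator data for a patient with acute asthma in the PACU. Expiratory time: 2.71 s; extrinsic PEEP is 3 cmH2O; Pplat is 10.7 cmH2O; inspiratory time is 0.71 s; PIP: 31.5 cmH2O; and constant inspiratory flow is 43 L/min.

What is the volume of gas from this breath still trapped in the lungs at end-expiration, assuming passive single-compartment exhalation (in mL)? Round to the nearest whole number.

124

Flow: 43 L/min ÷ 60 = 0.7167 L/s.
Vt = flow × Ti = 0.7167 L/s × 0.71 s × 1000 mL/L = 508.86 mL.
R = (PIP − Pplat)/V̇ = (31.5 − 10.7) / 0.7167 = 20.8/0.7167 = 29.022 cmH2O·s/L.
C = Vt/(Pplat − PEEP) = 508.86 / (10.7 − 3) = 508.86/7.7 = 66.086 mL/cmH2O.
τ = R × C = 29.022 × 0.06609 L/cmH2O = 1.918 s.
Fraction remaining = e^(−Te/τ) = e^(−2.71/1.918) = 0.2434.
Trapped volume = 508.86 × 0.2434 = 123.86 mL.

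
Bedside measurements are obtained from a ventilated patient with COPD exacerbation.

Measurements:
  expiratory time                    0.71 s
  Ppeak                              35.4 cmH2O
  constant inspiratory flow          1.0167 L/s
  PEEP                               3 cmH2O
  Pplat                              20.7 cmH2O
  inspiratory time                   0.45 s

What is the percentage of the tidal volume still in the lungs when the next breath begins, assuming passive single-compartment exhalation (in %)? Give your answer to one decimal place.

Vt = flow × Ti = 1.0167 L/s × 0.45 s × 1000 mL/L = 457.52 mL.
R = (PIP − Pplat)/V̇ = (35.4 − 20.7) / 1.0167 = 14.7/1.0167 = 14.459 cmH2O·s/L.
C = Vt/(Pplat − PEEP) = 457.52 / (20.7 − 3) = 457.52/17.7 = 25.849 mL/cmH2O.
τ = R × C = 14.459 × 0.02585 L/cmH2O = 0.3738 s.
Fraction remaining at end-expiration = e^(−Te/τ) = e^(−0.71/0.3738) = 0.1497 → 14.97%.

15.0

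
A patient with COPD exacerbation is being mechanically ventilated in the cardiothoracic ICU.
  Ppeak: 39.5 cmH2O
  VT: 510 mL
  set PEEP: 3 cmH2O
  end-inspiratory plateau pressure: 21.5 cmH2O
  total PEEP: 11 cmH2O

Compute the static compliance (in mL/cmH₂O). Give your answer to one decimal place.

End-expiratory occlusion gives total PEEP = 11 cmH2O (intrinsic PEEP = 11 − 3 = 8). Use total PEEP for the elastic gradient.
Cstat = Vt / (Pplat − PEEPtotal) = 510 / (21.5 − 11) = 510 / 10.5 = 48.571 mL/cmH2O.

48.6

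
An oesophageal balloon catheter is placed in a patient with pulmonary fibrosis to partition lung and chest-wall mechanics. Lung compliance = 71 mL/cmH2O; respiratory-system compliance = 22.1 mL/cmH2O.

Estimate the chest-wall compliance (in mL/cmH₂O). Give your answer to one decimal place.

32.1

1/Ccw = 1/Crs − 1/CL.
1/Ccw = 1/22.1 − 1/71 = 0.03116.
Ccw = 32.092 mL/cmH2O.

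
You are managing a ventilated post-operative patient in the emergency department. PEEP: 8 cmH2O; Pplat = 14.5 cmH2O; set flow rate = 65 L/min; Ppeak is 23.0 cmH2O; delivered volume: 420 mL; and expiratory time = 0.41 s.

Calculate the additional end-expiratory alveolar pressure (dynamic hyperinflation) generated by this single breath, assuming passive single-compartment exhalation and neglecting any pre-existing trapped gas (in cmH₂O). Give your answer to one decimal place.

Flow: 65 L/min ÷ 60 = 1.0833 L/s.
R = (PIP − Pplat)/V̇ = (23.0 − 14.5) / 1.0833 = 8.5/1.0833 = 7.846 cmH2O·s/L.
C = Vt/(Pplat − PEEP) = 420.0 / (14.5 − 8) = 420.0/6.5 = 64.615 mL/cmH2O.
τ = R × C = 7.846 × 0.06462 L/cmH2O = 0.507 s.
Fraction remaining = e^(−Te/τ) = e^(−0.41/0.507) = 0.4454; trapped volume = 420.0 × 0.4454 = 187.07 mL.
Additional alveolar pressure from trapping ≈ V_trapped / C = 187.07 / 64.615 = 2.895 cmH2O.

2.9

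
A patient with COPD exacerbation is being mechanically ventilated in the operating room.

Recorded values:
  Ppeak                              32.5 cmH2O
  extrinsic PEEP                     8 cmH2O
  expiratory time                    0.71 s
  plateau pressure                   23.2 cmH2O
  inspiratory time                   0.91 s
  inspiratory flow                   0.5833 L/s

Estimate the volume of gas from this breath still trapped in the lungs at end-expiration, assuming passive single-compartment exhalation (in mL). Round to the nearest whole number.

Vt = flow × Ti = 0.5833 L/s × 0.91 s × 1000 mL/L = 530.8 mL.
R = (PIP − Pplat)/V̇ = (32.5 − 23.2) / 0.5833 = 9.3/0.5833 = 15.944 cmH2O·s/L.
C = Vt/(Pplat − PEEP) = 530.8 / (23.2 − 8) = 530.8/15.2 = 34.921 mL/cmH2O.
τ = R × C = 15.944 × 0.03492 L/cmH2O = 0.5568 s.
Fraction remaining = e^(−Te/τ) = e^(−0.71/0.5568) = 0.2794.
Trapped volume = 530.8 × 0.2794 = 148.31 mL.

148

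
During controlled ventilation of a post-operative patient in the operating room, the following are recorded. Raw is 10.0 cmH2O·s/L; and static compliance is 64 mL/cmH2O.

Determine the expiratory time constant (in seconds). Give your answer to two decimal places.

0.64

τ = R × C = 10.0 × 64 mL/cmH2O = 10.0 × 0.064 L/cmH2O = 0.64 s.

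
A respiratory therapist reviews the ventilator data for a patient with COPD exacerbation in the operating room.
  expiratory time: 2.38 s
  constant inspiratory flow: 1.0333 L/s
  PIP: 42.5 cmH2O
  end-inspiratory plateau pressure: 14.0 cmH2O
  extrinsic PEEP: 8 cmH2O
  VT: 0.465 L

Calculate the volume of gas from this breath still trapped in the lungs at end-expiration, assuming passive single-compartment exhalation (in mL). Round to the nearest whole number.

R = (PIP − Pplat)/V̇ = (42.5 − 14.0) / 1.0333 = 28.5/1.0333 = 27.582 cmH2O·s/L.
C = Vt/(Pplat − PEEP) = 465.0 / (14.0 − 8) = 465.0/6.0 = 77.5 mL/cmH2O.
τ = R × C = 27.582 × 0.0775 L/cmH2O = 2.138 s.
Fraction remaining = e^(−Te/τ) = e^(−2.38/2.138) = 0.3285.
Trapped volume = 465.0 × 0.3285 = 152.75 mL.

153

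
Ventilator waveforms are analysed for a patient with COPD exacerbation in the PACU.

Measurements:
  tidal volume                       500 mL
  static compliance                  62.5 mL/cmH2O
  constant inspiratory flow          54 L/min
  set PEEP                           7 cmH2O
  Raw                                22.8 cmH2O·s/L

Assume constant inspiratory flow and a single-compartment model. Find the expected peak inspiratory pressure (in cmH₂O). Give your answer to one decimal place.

35.5

Flow: 54 L/min ÷ 60 = 0.9 L/s.
Equation of motion (constant flow): PIP = Vt/C + R·V̇ + PEEP.
PIP = 500/62.5 + 22.8×0.9 + 7 = 8.0 + 20.52 + 7 = 35.52 cmH2O.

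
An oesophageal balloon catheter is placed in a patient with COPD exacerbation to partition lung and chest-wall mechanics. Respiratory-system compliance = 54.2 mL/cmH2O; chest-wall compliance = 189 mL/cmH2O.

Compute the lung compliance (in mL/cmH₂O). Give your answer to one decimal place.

76.0

1/CL = 1/Crs − 1/Ccw.
1/CL = 1/54.2 − 1/189 = 0.01316.
CL = 75.988 mL/cmH2O.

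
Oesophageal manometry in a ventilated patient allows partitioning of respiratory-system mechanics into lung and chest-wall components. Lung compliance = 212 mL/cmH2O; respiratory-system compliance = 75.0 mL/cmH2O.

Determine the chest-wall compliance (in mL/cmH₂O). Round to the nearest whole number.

1/Ccw = 1/Crs − 1/CL.
1/Ccw = 1/75.0 − 1/212 = 0.008616.
Ccw = 116.06 mL/cmH2O.

116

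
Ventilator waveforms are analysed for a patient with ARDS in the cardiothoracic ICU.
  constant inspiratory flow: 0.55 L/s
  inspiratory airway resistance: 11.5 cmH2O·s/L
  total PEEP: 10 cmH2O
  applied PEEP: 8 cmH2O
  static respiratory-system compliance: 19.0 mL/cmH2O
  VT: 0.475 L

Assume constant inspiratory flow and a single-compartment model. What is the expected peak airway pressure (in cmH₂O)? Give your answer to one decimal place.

Total PEEP = 10 cmH2O (set 8 + intrinsic 2); this is the baseline alveolar pressure.
Equation of motion (constant flow): PIP = Vt/C + R·V̇ + PEEP.
PIP = 475/19.0 + 11.5×0.55 + 10 = 25.0 + 6.325 + 10 = 41.325 cmH2O.

41.3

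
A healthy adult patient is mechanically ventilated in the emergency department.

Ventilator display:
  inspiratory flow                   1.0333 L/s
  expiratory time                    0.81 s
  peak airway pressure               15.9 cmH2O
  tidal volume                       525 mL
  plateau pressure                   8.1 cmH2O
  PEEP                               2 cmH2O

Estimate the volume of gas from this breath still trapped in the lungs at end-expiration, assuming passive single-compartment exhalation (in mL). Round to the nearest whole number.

R = (PIP − Pplat)/V̇ = (15.9 − 8.1) / 1.0333 = 7.8/1.0333 = 7.549 cmH2O·s/L.
C = Vt/(Pplat − PEEP) = 525.0 / (8.1 − 2) = 525.0/6.1 = 86.066 mL/cmH2O.
τ = R × C = 7.549 × 0.08607 L/cmH2O = 0.6497 s.
Fraction remaining = e^(−Te/τ) = e^(−0.81/0.6497) = 0.2874.
Trapped volume = 525.0 × 0.2874 = 150.89 mL.

151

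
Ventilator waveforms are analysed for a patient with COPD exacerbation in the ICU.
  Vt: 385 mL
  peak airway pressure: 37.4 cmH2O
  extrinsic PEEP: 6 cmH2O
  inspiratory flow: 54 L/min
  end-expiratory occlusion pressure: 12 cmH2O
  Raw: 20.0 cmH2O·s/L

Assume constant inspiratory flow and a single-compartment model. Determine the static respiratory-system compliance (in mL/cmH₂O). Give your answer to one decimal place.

Flow: 54 L/min ÷ 60 = 0.9 L/s.
Total PEEP = 12 cmH2O (set 6 + intrinsic 6); this is the baseline alveolar pressure.
Equation of motion (constant flow): PIP = Vt/C + R·V̇ + PEEP.
Vt/C = PIP − R·V̇ − PEEP = 37.4 − 20.0×0.9 − 12 = 37.4 − 18.0 − 12 = 7.4 cmH2O.
C = Vt / 7.4 = 385 / 7.4 = 52.027 mL/cmH2O.

52.0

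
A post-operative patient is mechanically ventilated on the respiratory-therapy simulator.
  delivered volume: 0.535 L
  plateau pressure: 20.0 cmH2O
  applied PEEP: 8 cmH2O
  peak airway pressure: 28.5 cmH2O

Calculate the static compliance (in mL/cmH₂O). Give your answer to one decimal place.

44.6

Cstat = Vt / (Pplat − PEEP) = 535 / (20.0 − 8) = 535 / 12.0 = 44.583 mL/cmH2O.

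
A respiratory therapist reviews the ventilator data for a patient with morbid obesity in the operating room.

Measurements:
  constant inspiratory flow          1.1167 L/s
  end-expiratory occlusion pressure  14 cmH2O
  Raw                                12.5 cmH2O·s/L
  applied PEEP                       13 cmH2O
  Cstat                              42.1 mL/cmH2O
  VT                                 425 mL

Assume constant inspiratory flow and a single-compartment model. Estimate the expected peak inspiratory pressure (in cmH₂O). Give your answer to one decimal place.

Total PEEP = 14 cmH2O (set 13 + intrinsic 1); this is the baseline alveolar pressure.
Equation of motion (constant flow): PIP = Vt/C + R·V̇ + PEEP.
PIP = 425/42.1 + 12.5×1.1167 + 14 = 10.095 + 13.959 + 14 = 38.054 cmH2O.

38.1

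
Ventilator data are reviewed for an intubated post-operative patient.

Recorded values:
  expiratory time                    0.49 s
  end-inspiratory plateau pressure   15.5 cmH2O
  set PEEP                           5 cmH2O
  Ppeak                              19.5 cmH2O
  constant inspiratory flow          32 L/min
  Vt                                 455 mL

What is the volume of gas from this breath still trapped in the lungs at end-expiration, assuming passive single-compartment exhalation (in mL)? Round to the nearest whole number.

Flow: 32 L/min ÷ 60 = 0.5333 L/s.
R = (PIP − Pplat)/V̇ = (19.5 − 15.5) / 0.5333 = 4.0/0.5333 = 7.5 cmH2O·s/L.
C = Vt/(Pplat − PEEP) = 455.0 / (15.5 − 5) = 455.0/10.5 = 43.333 mL/cmH2O.
τ = R × C = 7.5 × 0.04333 L/cmH2O = 0.325 s.
Fraction remaining = e^(−Te/τ) = e^(−0.49/0.325) = 0.2214.
Trapped volume = 455.0 × 0.2214 = 100.74 mL.

101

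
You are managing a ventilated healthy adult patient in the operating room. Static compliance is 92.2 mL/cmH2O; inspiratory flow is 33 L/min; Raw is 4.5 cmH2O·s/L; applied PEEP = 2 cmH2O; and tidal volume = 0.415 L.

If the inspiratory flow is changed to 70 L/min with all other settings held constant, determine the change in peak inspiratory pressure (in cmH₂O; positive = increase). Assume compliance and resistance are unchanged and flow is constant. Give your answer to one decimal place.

Flow: 33 L/min ÷ 60 = 0.55 L/s.
New flow: 70 L/min ÷ 60 = 1.1667 L/s.
PIP = Vt/C + R·V̇ + PEEP (constant-flow equation of motion).
Only the resistive term changes: ΔPIP = R × ΔV̇ = 4.5 × (1.1667 − 0.55) = 4.5 × 0.6167 = 2.775 cmH2O.

2.8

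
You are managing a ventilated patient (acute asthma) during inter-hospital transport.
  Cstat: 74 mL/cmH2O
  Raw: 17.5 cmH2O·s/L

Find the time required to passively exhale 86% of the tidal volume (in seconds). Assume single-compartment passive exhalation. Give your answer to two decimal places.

τ = R × C = 17.5 × 74 mL/cmH2O = 17.5 × 0.074 L/cmH2O = 1.295 s.
Exhaled fraction f = 1 − e^(−t/τ) → t = −τ·ln(1 − f) = −1.295·ln(0.14) = 2.546 s.

2.55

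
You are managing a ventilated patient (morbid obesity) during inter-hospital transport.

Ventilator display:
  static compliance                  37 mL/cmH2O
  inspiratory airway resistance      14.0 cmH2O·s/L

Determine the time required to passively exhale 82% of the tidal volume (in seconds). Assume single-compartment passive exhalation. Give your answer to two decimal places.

0.89

τ = R × C = 14.0 × 37 mL/cmH2O = 14.0 × 0.037 L/cmH2O = 0.518 s.
Exhaled fraction f = 1 − e^(−t/τ) → t = −τ·ln(1 − f) = −0.518·ln(0.18) = 0.8883 s.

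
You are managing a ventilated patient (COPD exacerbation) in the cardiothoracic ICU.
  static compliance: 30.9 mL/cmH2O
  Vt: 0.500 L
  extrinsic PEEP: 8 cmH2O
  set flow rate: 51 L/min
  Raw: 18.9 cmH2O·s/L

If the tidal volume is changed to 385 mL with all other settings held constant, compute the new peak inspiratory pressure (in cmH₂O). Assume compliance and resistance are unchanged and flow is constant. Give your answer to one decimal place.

Flow: 51 L/min ÷ 60 = 0.85 L/s.
PIP = Vt/C + R·V̇ + PEEP (constant-flow equation of motion).
Only the elastic term changes: ΔPIP = ΔVt / C = (385 − 500) / 30.9 = -3.722 cmH2O.
Original PIP = 500/30.9 + 18.9×0.85 + 8 = 40.246 cmH2O; new PIP = 40.246 + (-3.722) = 36.524 cmH2O.

36.5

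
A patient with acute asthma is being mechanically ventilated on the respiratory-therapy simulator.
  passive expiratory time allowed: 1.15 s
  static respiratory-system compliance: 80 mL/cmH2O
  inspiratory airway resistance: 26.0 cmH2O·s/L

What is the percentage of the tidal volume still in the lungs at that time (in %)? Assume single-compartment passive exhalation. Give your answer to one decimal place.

57.5

τ = R × C = 26.0 × 80 mL/cmH2O = 26.0 × 0.080 L/cmH2O = 2.08 s.
Passive exhalation: V(t)/V₀ = e^(−t/τ) = e^(−1.15/2.08) = 0.5753.
Fraction remaining = 0.5753 → 57.53%.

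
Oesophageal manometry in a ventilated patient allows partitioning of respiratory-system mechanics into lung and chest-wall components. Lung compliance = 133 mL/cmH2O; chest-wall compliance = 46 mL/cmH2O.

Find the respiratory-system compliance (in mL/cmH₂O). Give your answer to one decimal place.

34.2

Lung and chest wall are elastances in series: 1/Crs = 1/CL + 1/Ccw.
1/Crs = 1/133 + 1/46 = 0.02926.
Crs = 34.176 mL/cmH2O.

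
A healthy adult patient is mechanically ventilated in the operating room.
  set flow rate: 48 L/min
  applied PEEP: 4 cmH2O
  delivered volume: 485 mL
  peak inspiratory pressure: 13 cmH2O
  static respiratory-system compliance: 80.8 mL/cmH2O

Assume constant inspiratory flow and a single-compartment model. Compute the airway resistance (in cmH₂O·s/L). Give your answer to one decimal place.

3.7

Flow: 48 L/min ÷ 60 = 0.8 L/s.
Equation of motion (constant flow): PIP = Vt/C + R·V̇ + PEEP.
R·V̇ = PIP − Vt/C − PEEP = 13 − 485/80.8 − 4 = 13 − 6.002 − 4 = 2.998 cmH2O.
R = 2.998 / 0.8 = 3.748 cmH2O·s/L.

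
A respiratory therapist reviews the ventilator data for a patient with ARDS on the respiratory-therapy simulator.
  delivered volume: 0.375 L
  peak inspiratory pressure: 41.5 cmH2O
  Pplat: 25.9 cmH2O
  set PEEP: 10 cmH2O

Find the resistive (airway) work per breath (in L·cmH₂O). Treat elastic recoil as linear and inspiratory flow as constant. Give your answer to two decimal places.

5.85

With constant inspiratory flow the resistive pressure is constant at PIP − Pplat = 41.5 − 25.9 = 15.6 cmH2O, so resistive work = 15.6 × 0.375 = 5.85 L·cmH2O.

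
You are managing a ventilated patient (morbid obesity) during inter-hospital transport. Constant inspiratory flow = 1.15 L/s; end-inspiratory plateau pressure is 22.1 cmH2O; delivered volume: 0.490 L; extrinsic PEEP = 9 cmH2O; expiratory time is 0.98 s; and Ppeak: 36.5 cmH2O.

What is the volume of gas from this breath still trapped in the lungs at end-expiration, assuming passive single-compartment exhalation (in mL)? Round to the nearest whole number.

60

R = (PIP − Pplat)/V̇ = (36.5 − 22.1) / 1.15 = 14.4/1.15 = 12.522 cmH2O·s/L.
C = Vt/(Pplat − PEEP) = 490.0 / (22.1 − 9) = 490.0/13.1 = 37.405 mL/cmH2O.
τ = R × C = 12.522 × 0.03741 L/cmH2O = 0.4684 s.
Fraction remaining = e^(−Te/τ) = e^(−0.98/0.4684) = 0.1234.
Trapped volume = 490.0 × 0.1234 = 60.466 mL.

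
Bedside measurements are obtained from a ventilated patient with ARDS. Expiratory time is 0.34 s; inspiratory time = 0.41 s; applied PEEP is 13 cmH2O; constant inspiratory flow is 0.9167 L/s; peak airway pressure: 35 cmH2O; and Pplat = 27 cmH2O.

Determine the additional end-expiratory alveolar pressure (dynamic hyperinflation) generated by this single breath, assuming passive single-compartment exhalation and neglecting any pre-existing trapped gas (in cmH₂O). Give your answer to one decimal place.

3.3

Vt = flow × Ti = 0.9167 L/s × 0.41 s × 1000 mL/L = 375.85 mL.
R = (PIP − Pplat)/V̇ = (35 − 27) / 0.9167 = 8.0/0.9167 = 8.727 cmH2O·s/L.
C = Vt/(Pplat − PEEP) = 375.85 / (27 − 13) = 375.85/14.0 = 26.846 mL/cmH2O.
τ = R × C = 8.727 × 0.02685 L/cmH2O = 0.2343 s.
Fraction remaining = e^(−Te/τ) = e^(−0.34/0.2343) = 0.2343; trapped volume = 375.85 × 0.2343 = 88.062 mL.
Additional alveolar pressure from trapping ≈ V_trapped / C = 88.062 / 26.846 = 3.28 cmH2O.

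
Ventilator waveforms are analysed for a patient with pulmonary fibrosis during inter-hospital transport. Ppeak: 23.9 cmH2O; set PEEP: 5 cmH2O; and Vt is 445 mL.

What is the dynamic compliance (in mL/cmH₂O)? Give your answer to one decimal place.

Dynamic compliance = Vt / (PIP − PEEP) = 445 / (23.9 − 5) = 445 / 18.9 = 23.545 mL/cmH2O.

23.5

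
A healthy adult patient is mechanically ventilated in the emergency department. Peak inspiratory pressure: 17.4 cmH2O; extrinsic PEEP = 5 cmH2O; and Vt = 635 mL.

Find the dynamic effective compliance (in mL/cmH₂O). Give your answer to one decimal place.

Dynamic compliance = Vt / (PIP − PEEP) = 635 / (17.4 − 5) = 635 / 12.4 = 51.21 mL/cmH2O.

51.2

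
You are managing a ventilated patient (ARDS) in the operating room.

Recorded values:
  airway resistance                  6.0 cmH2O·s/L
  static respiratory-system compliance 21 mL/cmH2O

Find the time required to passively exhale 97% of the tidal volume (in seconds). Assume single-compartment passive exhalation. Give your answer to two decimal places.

0.44

τ = R × C = 6.0 × 21 mL/cmH2O = 6.0 × 0.021 L/cmH2O = 0.126 s.
Exhaled fraction f = 1 − e^(−t/τ) → t = −τ·ln(1 − f) = −0.126·ln(0.03) = 0.4418 s.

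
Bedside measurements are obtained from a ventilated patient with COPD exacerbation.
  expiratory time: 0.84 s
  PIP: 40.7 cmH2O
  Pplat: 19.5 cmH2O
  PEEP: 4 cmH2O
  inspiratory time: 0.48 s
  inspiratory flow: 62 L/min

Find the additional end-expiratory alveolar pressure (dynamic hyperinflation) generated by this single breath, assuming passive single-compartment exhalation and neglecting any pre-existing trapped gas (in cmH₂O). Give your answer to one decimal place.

4.3

Flow: 62 L/min ÷ 60 = 1.0333 L/s.
Vt = flow × Ti = 1.0333 L/s × 0.48 s × 1000 mL/L = 495.98 mL.
R = (PIP − Pplat)/V̇ = (40.7 − 19.5) / 1.0333 = 21.2/1.0333 = 20.517 cmH2O·s/L.
C = Vt/(Pplat − PEEP) = 495.98 / (19.5 − 4) = 495.98/15.5 = 31.999 mL/cmH2O.
τ = R × C = 20.517 × 0.032 L/cmH2O = 0.6565 s.
Fraction remaining = e^(−Te/τ) = e^(−0.84/0.6565) = 0.2782; trapped volume = 495.98 × 0.2782 = 137.98 mL.
Additional alveolar pressure from trapping ≈ V_trapped / C = 137.98 / 31.999 = 4.312 cmH2O.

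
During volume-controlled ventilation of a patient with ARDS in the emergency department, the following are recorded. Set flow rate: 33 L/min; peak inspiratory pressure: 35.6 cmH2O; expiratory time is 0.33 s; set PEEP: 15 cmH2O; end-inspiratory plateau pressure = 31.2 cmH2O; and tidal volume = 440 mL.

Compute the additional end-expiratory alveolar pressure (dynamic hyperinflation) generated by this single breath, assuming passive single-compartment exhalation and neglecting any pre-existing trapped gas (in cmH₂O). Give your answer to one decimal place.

3.5

Flow: 33 L/min ÷ 60 = 0.55 L/s.
R = (PIP − Pplat)/V̇ = (35.6 − 31.2) / 0.55 = 4.4/0.55 = 8.0 cmH2O·s/L.
C = Vt/(Pplat − PEEP) = 440.0 / (31.2 − 15) = 440.0/16.2 = 27.16 mL/cmH2O.
τ = R × C = 8.0 × 0.02716 L/cmH2O = 0.2173 s.
Fraction remaining = e^(−Te/τ) = e^(−0.33/0.2173) = 0.219; trapped volume = 440.0 × 0.219 = 96.36 mL.
Additional alveolar pressure from trapping ≈ V_trapped / C = 96.36 / 27.16 = 3.548 cmH2O.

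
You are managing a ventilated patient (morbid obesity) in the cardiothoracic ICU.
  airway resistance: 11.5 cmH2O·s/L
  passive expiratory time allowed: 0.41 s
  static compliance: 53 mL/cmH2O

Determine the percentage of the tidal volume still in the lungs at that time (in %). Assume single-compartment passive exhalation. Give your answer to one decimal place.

τ = R × C = 11.5 × 53 mL/cmH2O = 11.5 × 0.053 L/cmH2O = 0.6095 s.
Passive exhalation: V(t)/V₀ = e^(−t/τ) = e^(−0.41/0.6095) = 0.5103.
Fraction remaining = 0.5103 → 51.03%.

51.0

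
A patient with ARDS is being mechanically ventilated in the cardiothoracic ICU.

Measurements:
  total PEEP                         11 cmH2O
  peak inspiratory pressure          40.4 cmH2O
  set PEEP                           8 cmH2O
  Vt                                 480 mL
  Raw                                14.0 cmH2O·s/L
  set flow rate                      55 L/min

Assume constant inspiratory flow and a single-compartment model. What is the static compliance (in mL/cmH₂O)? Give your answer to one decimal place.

Flow: 55 L/min ÷ 60 = 0.9167 L/s.
Total PEEP = 11 cmH2O (set 8 + intrinsic 3); this is the baseline alveolar pressure.
Equation of motion (constant flow): PIP = Vt/C + R·V̇ + PEEP.
Vt/C = PIP − R·V̇ − PEEP = 40.4 − 14.0×0.9167 − 11 = 40.4 − 12.834 − 11 = 16.566 cmH2O.
C = Vt / 16.566 = 480 / 16.566 = 28.975 mL/cmH2O.

29.0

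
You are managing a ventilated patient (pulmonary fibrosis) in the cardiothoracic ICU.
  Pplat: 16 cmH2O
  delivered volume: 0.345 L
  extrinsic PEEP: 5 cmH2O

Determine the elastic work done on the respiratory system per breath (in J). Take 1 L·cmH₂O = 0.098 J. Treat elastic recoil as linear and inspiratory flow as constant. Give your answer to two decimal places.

0.19

Elastic work ≈ ½ × (Pplat − PEEP) × Vt = 0.5 × (16 − 5) × 0.345 L = 0.5 × 11.0 × 0.345 = 1.898 L·cmH2O.
× 0.098 J/(L·cmH2O) → 0.186 J.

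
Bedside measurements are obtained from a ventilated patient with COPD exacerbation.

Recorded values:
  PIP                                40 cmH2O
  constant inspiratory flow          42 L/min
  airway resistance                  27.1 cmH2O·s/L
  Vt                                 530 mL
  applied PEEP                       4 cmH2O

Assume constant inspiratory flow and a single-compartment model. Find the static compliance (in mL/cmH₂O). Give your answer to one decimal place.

31.1

Flow: 42 L/min ÷ 60 = 0.7 L/s.
Equation of motion (constant flow): PIP = Vt/C + R·V̇ + PEEP.
Vt/C = PIP − R·V̇ − PEEP = 40 − 27.1×0.7 − 4 = 40 − 18.97 − 4 = 17.03 cmH2O.
C = Vt / 17.03 = 530 / 17.03 = 31.122 mL/cmH2O.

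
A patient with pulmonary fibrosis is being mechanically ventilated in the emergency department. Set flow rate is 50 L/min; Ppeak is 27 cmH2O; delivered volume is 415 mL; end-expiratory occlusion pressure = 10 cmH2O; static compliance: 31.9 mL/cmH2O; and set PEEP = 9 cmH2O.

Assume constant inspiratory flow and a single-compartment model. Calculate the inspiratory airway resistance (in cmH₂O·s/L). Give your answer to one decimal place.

4.8

Flow: 50 L/min ÷ 60 = 0.8333 L/s.
Total PEEP = 10 cmH2O (set 9 + intrinsic 1); this is the baseline alveolar pressure.
Equation of motion (constant flow): PIP = Vt/C + R·V̇ + PEEP.
R·V̇ = PIP − Vt/C − PEEP = 27 − 415/31.9 − 10 = 27 − 13.009 − 10 = 3.991 cmH2O.
R = 3.991 / 0.8333 = 4.789 cmH2O·s/L.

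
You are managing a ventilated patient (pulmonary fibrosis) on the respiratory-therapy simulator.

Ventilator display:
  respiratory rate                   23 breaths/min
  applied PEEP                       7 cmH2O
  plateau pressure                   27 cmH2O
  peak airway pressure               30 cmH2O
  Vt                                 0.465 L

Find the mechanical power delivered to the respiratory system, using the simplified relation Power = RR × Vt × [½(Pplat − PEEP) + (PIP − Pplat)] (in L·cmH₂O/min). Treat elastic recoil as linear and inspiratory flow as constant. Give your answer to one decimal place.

Per-breath work = Vt × [½(Pplat−PEEP) + (PIP−Pplat)] = 0.465 × [0.5×20.0 + 3.0] = 0.465 × 13.0 = 6.045 L·cmH2O.
Power = 23 × 6.045 = 139.04 L·cmH2O/min.

139.0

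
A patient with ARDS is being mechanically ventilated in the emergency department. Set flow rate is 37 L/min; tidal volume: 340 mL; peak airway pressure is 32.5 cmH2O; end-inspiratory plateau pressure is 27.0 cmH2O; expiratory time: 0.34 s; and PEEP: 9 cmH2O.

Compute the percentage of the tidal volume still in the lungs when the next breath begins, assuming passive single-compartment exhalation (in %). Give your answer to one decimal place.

13.3

Flow: 37 L/min ÷ 60 = 0.6167 L/s.
R = (PIP − Pplat)/V̇ = (32.5 − 27.0) / 0.6167 = 5.5/0.6167 = 8.918 cmH2O·s/L.
C = Vt/(Pplat − PEEP) = 340.0 / (27.0 − 9) = 340.0/18.0 = 18.889 mL/cmH2O.
τ = R × C = 8.918 × 0.01889 L/cmH2O = 0.1685 s.
Fraction remaining at end-expiration = e^(−Te/τ) = e^(−0.34/0.1685) = 0.1329 → 13.29%.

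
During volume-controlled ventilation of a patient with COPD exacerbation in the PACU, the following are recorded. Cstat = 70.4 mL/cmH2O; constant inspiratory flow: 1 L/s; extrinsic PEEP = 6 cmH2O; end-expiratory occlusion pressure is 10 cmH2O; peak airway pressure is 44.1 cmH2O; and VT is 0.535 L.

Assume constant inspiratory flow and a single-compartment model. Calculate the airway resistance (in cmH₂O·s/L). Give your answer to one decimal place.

26.5

Total PEEP = 10 cmH2O (set 6 + intrinsic 4); this is the baseline alveolar pressure.
Equation of motion (constant flow): PIP = Vt/C + R·V̇ + PEEP.
R·V̇ = PIP − Vt/C − PEEP = 44.1 − 535/70.4 − 10 = 44.1 − 7.599 − 10 = 26.501 cmH2O.
R = 26.501 / 1 = 26.501 cmH2O·s/L.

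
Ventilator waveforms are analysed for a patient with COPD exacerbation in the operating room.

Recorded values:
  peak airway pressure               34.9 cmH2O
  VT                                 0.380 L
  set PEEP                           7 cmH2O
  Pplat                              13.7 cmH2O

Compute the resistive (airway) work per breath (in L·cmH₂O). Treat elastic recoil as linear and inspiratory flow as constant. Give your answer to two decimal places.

With constant inspiratory flow the resistive pressure is constant at PIP − Pplat = 34.9 − 13.7 = 21.2 cmH2O, so resistive work = 21.2 × 0.380 = 8.056 L·cmH2O.

8.06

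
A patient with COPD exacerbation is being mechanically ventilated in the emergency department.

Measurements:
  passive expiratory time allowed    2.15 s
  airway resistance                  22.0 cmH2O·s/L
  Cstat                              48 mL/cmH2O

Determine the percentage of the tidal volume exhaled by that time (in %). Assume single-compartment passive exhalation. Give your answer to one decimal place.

τ = R × C = 22.0 × 48 mL/cmH2O = 22.0 × 0.048 L/cmH2O = 1.056 s.
Passive exhalation: V(t)/V₀ = e^(−t/τ) = e^(−2.15/1.056) = 0.1306.
Fraction exhaled = 1 − 0.1306 = 0.8694 → 86.94%.

86.9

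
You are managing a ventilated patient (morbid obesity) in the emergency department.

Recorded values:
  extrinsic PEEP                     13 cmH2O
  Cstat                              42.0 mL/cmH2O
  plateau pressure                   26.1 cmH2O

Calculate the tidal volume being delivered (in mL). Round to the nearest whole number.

Vt = Cstat × (Pplat − PEEP) = 42.0 × (26.1 − 13) = 42.0 × 13.1 = 550.2 mL.

550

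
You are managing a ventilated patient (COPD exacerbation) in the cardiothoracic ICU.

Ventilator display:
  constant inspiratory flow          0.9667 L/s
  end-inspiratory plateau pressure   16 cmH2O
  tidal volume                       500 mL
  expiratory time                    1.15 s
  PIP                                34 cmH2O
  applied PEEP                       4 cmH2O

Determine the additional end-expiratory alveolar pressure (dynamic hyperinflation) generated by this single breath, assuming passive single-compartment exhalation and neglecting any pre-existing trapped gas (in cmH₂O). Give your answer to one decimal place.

2.7

R = (PIP − Pplat)/V̇ = (34 − 16) / 0.9667 = 18.0/0.9667 = 18.62 cmH2O·s/L.
C = Vt/(Pplat − PEEP) = 500.0 / (16 − 4) = 500.0/12.0 = 41.667 mL/cmH2O.
τ = R × C = 18.62 × 0.04167 L/cmH2O = 0.7759 s.
Fraction remaining = e^(−Te/τ) = e^(−1.15/0.7759) = 0.2271; trapped volume = 500.0 × 0.2271 = 113.55 mL.
Additional alveolar pressure from trapping ≈ V_trapped / C = 113.55 / 41.667 = 2.725 cmH2O.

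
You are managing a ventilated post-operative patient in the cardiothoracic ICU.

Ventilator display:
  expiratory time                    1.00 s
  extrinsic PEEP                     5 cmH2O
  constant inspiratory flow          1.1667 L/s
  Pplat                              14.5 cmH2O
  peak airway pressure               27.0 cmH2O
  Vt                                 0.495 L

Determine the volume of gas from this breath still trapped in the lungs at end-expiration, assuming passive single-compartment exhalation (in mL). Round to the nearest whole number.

R = (PIP − Pplat)/V̇ = (27.0 − 14.5) / 1.1667 = 12.5/1.1667 = 10.714 cmH2O·s/L.
C = Vt/(Pplat − PEEP) = 495.0 / (14.5 − 5) = 495.0/9.5 = 52.105 mL/cmH2O.
τ = R × C = 10.714 × 0.05211 L/cmH2O = 0.5583 s.
Fraction remaining = e^(−Te/τ) = e^(−1.00/0.5583) = 0.1668.
Trapped volume = 495.0 × 0.1668 = 82.566 mL.

83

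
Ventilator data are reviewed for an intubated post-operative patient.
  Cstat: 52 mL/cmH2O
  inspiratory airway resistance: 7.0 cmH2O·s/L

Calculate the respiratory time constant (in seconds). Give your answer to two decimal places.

0.36

τ = R × C = 7.0 × 52 mL/cmH2O = 7.0 × 0.052 L/cmH2O = 0.364 s.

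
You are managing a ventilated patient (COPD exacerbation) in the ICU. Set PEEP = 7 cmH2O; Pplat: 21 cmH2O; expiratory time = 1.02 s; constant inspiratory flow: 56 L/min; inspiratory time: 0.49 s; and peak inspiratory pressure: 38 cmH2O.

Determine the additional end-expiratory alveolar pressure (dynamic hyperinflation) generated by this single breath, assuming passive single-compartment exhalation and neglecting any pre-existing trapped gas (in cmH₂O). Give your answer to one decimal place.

2.5

Flow: 56 L/min ÷ 60 = 0.9333 L/s.
Vt = flow × Ti = 0.9333 L/s × 0.49 s × 1000 mL/L = 457.32 mL.
R = (PIP − Pplat)/V̇ = (38 − 21) / 0.9333 = 17.0/0.9333 = 18.215 cmH2O·s/L.
C = Vt/(Pplat − PEEP) = 457.32 / (21 − 7) = 457.32/14.0 = 32.666 mL/cmH2O.
τ = R × C = 18.215 × 0.03267 L/cmH2O = 0.5951 s.
Fraction remaining = e^(−Te/τ) = e^(−1.02/0.5951) = 0.1801; trapped volume = 457.32 × 0.1801 = 82.363 mL.
Additional alveolar pressure from trapping ≈ V_trapped / C = 82.363 / 32.666 = 2.521 cmH2O.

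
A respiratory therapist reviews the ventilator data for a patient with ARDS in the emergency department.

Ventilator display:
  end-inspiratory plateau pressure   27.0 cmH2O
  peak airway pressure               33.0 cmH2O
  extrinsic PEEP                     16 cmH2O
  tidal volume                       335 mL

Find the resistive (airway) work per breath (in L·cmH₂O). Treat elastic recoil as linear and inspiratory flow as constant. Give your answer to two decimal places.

2.01

With constant inspiratory flow the resistive pressure is constant at PIP − Pplat = 33.0 − 27.0 = 6.0 cmH2O, so resistive work = 6.0 × 0.335 = 2.01 L·cmH2O.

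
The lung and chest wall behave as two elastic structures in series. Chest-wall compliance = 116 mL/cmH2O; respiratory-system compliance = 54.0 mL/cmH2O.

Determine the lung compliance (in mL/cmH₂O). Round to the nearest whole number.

101

1/CL = 1/Crs − 1/Ccw.
1/CL = 1/54.0 − 1/116 = 0.009898.
CL = 101.03 mL/cmH2O.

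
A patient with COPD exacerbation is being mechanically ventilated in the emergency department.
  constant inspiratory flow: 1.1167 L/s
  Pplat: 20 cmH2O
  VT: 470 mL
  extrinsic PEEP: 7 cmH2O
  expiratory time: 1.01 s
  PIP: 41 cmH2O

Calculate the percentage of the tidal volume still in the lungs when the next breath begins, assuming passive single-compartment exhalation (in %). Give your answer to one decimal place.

R = (PIP − Pplat)/V̇ = (41 − 20) / 1.1167 = 21.0/1.1167 = 18.805 cmH2O·s/L.
C = Vt/(Pplat − PEEP) = 470.0 / (20 − 7) = 470.0/13.0 = 36.154 mL/cmH2O.
τ = R × C = 18.805 × 0.03615 L/cmH2O = 0.6798 s.
Fraction remaining at end-expiration = e^(−Te/τ) = e^(−1.01/0.6798) = 0.2263 → 22.63%.

22.6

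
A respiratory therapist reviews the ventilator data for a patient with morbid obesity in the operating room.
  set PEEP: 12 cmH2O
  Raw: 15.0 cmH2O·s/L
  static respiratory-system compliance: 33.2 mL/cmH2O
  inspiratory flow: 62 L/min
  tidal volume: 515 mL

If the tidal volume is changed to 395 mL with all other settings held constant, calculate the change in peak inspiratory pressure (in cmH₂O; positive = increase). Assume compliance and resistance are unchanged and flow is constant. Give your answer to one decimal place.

-3.6

PIP = Vt/C + R·V̇ + PEEP (constant-flow equation of motion).
Only the elastic term changes: ΔPIP = ΔVt / C = (395 − 515) / 33.2 = -3.614 cmH2O.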